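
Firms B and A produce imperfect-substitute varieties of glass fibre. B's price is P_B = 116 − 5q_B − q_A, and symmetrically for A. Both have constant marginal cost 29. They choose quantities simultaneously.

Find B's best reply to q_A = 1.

8.6

Firm B's profit: π = q_B(116 − 5q_B − q_A) − 29q_B.
∂π/∂q_B = 87 − 10q_B − q_A = 0 ⇒ q_B = 8.7 − 0.1q_A.
At q_A = 1: q_B = 8.7 − 0.1·1 = 8.6.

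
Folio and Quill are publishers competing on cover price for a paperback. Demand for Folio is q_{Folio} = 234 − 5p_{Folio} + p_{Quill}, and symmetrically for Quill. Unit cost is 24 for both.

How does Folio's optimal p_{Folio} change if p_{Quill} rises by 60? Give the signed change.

6

Folio's profit: π = (p_{Folio} − 24)(234 − 5p_{Folio} + p_{Quill}).
∂π/∂p_{Folio} = 354 − 10p_{Folio} + p_{Quill} = 0 ⇒ p_{Folio} = 35.4 + 0.1p_{Quill}.
The reaction-function slope is 0.1, so a 60-unit rise in p_{Quill} moves p_{Folio} by 0.1 × 60 = 6. Folio's best response rises — the actions are strategic complements.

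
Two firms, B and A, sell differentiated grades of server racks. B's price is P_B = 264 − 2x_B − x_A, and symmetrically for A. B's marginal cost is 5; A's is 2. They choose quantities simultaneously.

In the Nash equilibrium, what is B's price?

Firm B's profit: π = x_B(264 − 2x_B − x_A) − 5x_B.
∂π/∂x_B = 259 − 4x_B − x_A = 0 ⇒ x_B = 64.75 − 0.25x_A.
Similarly x_A = 65.5 − 0.25x_B.
Solving the two reaction functions simultaneously: (1 − (−0.25)(−0.25))x_B = 64.75 − 0.25·65.5, so 0.9375x_B = 48.375 and x_B = 51.6.
Then x_A = 65.5 − 0.25·51.6 = 52.6.
P_B = 264 − 2·51.6 − 52.6 = 108.2.

108.2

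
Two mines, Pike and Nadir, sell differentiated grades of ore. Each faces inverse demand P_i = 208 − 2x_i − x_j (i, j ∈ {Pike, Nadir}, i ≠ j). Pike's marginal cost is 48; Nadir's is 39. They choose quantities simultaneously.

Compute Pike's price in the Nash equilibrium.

Mine Pike's profit: π = x_{Pike}(208 − 2x_{Pike} − x_{Nadir}) − 48x_{Pike}.
∂π/∂x_{Pike} = 160 − 4x_{Pike} − x_{Nadir} = 0 ⇒ x_{Pike} = 40 − 0.25x_{Nadir}.
Similarly x_{Nadir} = 42.25 − 0.25x_{Pike}.
Solving the two reaction functions simultaneously: (1 − (−0.25)(−0.25))x_{Pike} = 40 − 0.25·42.25, so 0.9375x_{Pike} = 29.4375 and x_{Pike} = 31.4.
Then x_{Nadir} = 42.25 − 0.25·31.4 = 34.4.
P_{Pike} = 208 − 2·31.4 − 34.4 = 110.8.

110.8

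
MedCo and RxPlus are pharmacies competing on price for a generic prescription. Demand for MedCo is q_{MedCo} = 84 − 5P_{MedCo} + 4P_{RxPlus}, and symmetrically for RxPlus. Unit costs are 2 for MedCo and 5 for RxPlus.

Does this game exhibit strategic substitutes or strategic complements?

MedCo's profit: π = (P_{MedCo} − 2)(84 − 5P_{MedCo} + 4P_{RxPlus}).
∂π/∂P_{MedCo} = 94 − 10P_{MedCo} + 4P_{RxPlus} = 0 ⇒ P_{MedCo} = 9.4 + 0.4P_{RxPlus}.
The best-response slope dP_{MedCo}/dP_{RxPlus} = 0.4 > 0: the reaction function is upward-sloping, so the choices are strategic complements.

strategic complements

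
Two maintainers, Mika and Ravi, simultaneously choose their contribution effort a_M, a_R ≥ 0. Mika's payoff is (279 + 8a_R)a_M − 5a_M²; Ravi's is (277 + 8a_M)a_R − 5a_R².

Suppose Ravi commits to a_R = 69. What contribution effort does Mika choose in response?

Expanding Mika's payoff: 279a_M + 8a_Ra_M − 5a_M².
∂π/∂a_M = 279 + 8a_R − 10a_M = 0, so a_M = 27.9 + 0.8a_R.
At a_R = 69: a_M = 27.9 + 0.8·69 = 83.1.

83.1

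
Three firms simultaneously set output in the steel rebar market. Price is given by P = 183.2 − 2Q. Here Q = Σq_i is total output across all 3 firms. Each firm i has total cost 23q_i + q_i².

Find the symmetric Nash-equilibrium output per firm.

A representative firm's profit is π_i = q_i(183.2 − 2Q) − 23q_i − q_i², with Q = q_i + Σ_{j≠i} q_j.
First-order condition: 160.2 − 6q_i − 2Σ_{j≠i} q_j = 0.
Imposing symmetry (q_j = q for all j) turns Σ_{j≠i} q_j into 2q, so 160.2 = 10q and q = 16.02.

16.02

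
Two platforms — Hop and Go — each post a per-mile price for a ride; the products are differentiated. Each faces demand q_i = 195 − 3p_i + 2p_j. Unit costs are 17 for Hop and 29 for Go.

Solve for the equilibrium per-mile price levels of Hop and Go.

Hop's profit: π = (p_{Hop} − 17)(195 − 3p_{Hop} + 2p_{Go}).
∂π/∂p_{Hop} = 246 − 6p_{Hop} + 2p_{Go} = 0 ⇒ p_{Hop} = 41 + (1/3)p_{Go}.
Similarly p_{Go} = 47 + (1/3)p_{Hop}.
Substituting the second reaction function into the first: p_{Hop} = 41 + (1/3)(47 + (1/3)p_{Hop}), which gives (8/9)p_{Hop} = 170/3 ⇒ p_{Hop} = 63.75.
Then p_{Go} = 47 + (1/3)·63.75 = 68.25.

63.75, 68.25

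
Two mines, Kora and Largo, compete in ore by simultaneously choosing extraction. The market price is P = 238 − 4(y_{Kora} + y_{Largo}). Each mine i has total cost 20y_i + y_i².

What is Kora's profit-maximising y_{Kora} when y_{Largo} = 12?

Mine Kora's profit: π = y_{Kora}(238 − 4(y_{Kora} + y_{Largo})) − 20y_{Kora} − y_{Kora}².
∂π/∂y_{Kora} = 218 − 10y_{Kora} − 4y_{Largo} = 0, so y_{Kora} = 21.8 − 0.4y_{Largo}.
At y_{Largo} = 12: y_{Kora} = 21.8 − 0.4·12 = 17.

17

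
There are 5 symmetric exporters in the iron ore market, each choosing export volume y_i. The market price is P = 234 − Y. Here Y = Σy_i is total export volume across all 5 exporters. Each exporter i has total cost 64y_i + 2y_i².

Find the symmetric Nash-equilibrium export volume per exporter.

A representative exporter's profit is π_i = y_i(234 − Y) − 64y_i − 2y_i², with Y = y_i + Σ_{j≠i} y_j.
First-order condition: 170 − 6y_i − Σ_{j≠i} y_j = 0.
In a symmetric equilibrium every exporter chooses the same y, so Σ_{j≠i} y_j = 4y. The condition becomes 170 − 10y = 0, giving y = 170/10 = 17.

17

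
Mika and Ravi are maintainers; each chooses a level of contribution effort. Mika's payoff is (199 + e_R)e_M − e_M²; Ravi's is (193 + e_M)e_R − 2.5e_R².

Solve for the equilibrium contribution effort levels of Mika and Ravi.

Expanding Mika's payoff: 199e_M + e_Re_M − e_M².
∂π/∂e_M = 199 + e_R − 2e_M = 0, so e_M = 99.5 + 0.5e_R.
Likewise for Ravi: e_R = 38.6 + 0.2e_M.
Solving the two reaction functions simultaneously: (1 − (0.5)(0.2))e_M = 99.5 + 0.5·38.6, so 0.9e_M = 118.8 and e_M = 132.
Then e_R = 38.6 + 0.2·132 = 65.

132, 65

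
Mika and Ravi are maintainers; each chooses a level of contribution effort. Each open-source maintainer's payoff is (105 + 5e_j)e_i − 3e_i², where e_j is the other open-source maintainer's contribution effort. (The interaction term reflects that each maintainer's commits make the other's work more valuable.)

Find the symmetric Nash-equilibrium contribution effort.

Mika's payoff is (105 + 5e_R)e_M − 3e_M².
∂π/∂e_M = 105 + 5e_R − 6e_M = 0, so e_M = 17.5 + (5/6)e_R.
By symmetry e_R = e_M; substituting into the reaction function, (1/6)e_M = 17.5 and e_M = 105.

105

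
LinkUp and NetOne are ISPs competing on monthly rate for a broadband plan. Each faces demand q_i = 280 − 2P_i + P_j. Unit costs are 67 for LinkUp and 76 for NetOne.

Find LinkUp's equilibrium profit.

10425.68

LinkUp's profit: π = (P_{LinkUp} − 67)(280 − 2P_{LinkUp} + P_{NetOne}).
∂π/∂P_{LinkUp} = 414 − 4P_{LinkUp} + P_{NetOne} = 0 ⇒ P_{LinkUp} = 103.5 + 0.25P_{NetOne}.
Similarly P_{NetOne} = 108 + 0.25P_{LinkUp}.
Plugging P_{NetOne} into LinkUp's best response: P_{LinkUp} = 103.5 + 0.25(108 + 0.25P_{LinkUp}) ⇒ 0.9375P_{LinkUp} = 130.5, so P_{LinkUp} = 139.2.
Then P_{NetOne} = 108 + 0.25·139.2 = 142.8.
q_{LinkUp} = 280 − 2·139.2 + 142.8 = 144.4.
Profit = (139.2 − 67)·144.4 = 10425.68.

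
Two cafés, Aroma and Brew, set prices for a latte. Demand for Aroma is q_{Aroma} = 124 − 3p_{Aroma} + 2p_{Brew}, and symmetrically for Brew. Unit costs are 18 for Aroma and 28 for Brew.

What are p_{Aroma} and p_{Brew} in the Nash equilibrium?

Aroma's profit: π = (p_{Aroma} − 18)(124 − 3p_{Aroma} + 2p_{Brew}).
∂π/∂p_{Aroma} = 178 − 6p_{Aroma} + 2p_{Brew} = 0 ⇒ p_{Aroma} = 89/3 + (1/3)p_{Brew}.
Similarly p_{Brew} = 104/3 + (1/3)p_{Aroma}.
Plugging p_{Brew} into Aroma's best response: p_{Aroma} = 89/3 + (1/3)(104/3 + (1/3)p_{Aroma}) ⇒ (8/9)p_{Aroma} = 371/9, so p_{Aroma} = 46.375.
Then p_{Brew} = 104/3 + (1/3)·46.375 = 50.125.

46.375, 50.125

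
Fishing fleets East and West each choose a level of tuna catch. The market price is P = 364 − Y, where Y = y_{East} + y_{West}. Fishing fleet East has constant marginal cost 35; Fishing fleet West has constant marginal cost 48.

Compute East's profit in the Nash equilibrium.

12996

Fishing fleet East's profit: π = y_{East}(364 − (y_{East} + y_{West})) − 35y_{East}.
∂π/∂y_{East} = 329 − 2y_{East} − y_{West} = 0, so y_{East} = 164.5 − 0.5y_{West}.
By the same steps for West: y_{West} = 158 − 0.5y_{East}.
Solving the two reaction functions simultaneously: (1 − (−0.5)(−0.5))y_{East} = 164.5 − 0.5·158, so 0.75y_{East} = 85.5 and y_{East} = 114.
Then y_{West} = 158 − 0.5·114 = 101.
Price P = 364 − 215 = 149.
East's profit: (149 − 35)·114 = 12996.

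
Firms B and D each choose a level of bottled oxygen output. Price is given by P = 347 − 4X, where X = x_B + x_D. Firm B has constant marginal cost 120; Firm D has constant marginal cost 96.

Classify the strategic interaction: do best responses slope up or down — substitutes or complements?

Firm B's profit: π = x_B(347 − 4(x_B + x_D)) − 120x_B.
∂π/∂x_B = 227 − 8x_B − 4x_D = 0, so x_B = 28.375 − 0.5x_D.
The best-response slope dx_B/dx_D = −0.5 < 0: the reaction function is downward-sloping, so the choices are strategic substitutes.

strategic substitutes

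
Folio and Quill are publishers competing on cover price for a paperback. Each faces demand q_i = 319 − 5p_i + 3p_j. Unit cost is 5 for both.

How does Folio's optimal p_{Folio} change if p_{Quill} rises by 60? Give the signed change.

Folio's profit: π = (p_{Folio} − 5)(319 − 5p_{Folio} + 3p_{Quill}).
∂π/∂p_{Folio} = 344 − 10p_{Folio} + 3p_{Quill} = 0 ⇒ p_{Folio} = 34.4 + 0.3p_{Quill}.
The reaction-function slope is 0.3, so a 60-unit rise in p_{Quill} moves p_{Folio} by 0.3 × 60 = 18. Folio's best response rises — the actions are strategic complements.

18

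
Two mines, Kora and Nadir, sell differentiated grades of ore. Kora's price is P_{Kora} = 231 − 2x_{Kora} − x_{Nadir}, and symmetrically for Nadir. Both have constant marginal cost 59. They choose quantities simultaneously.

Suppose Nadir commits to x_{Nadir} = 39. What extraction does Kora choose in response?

Mine Kora's profit: π = x_{Kora}(231 − 2x_{Kora} − x_{Nadir}) − 59x_{Kora}.
∂π/∂x_{Kora} = 172 − 4x_{Kora} − x_{Nadir} = 0 ⇒ x_{Kora} = 43 − 0.25x_{Nadir}.
At x_{Nadir} = 39: x_{Kora} = 43 − 0.25·39 = 33.25.

33.25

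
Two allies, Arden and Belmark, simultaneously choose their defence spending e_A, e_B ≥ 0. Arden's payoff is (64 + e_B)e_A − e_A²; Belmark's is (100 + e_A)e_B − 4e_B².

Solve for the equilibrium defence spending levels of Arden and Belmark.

Expanding Arden's payoff: 64e_A + e_Be_A − e_A².
∂π/∂e_A = 64 + e_B − 2e_A = 0, so e_A = 32 + 0.5e_B.
Likewise for Belmark: e_B = 12.5 + 0.125e_A.
Solving the two reaction functions simultaneously: (1 − (0.5)(0.125))e_A = 32 + 0.5·12.5, so 0.9375e_A = 38.25 and e_A = 40.8.
Then e_B = 12.5 + 0.125·40.8 = 17.6.

40.8, 17.6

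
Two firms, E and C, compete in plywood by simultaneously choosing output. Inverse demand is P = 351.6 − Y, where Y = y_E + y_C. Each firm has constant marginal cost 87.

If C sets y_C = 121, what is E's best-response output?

71.8

Firm E's profit: π = y_E(351.6 − (y_E + y_C)) − 87y_E.
∂π/∂y_E = 264.6 − 2y_E − y_C = 0, so y_E = 132.3 − 0.5y_C.
At y_C = 121: y_E = 132.3 − 0.5·121 = 71.8.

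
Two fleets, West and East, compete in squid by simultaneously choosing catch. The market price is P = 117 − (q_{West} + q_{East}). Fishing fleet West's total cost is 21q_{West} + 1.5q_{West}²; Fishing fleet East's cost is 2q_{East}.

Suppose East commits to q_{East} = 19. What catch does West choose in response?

15.4

Fishing fleet West's profit: π = q_{West}(117 − (q_{West} + q_{East})) − 21q_{West} − 1.5q_{West}².
∂π/∂q_{West} = 96 − 5q_{West} − q_{East} = 0, so q_{West} = 19.2 − 0.2q_{East}.
At q_{East} = 19: q_{West} = 19.2 − 0.2·19 = 15.4.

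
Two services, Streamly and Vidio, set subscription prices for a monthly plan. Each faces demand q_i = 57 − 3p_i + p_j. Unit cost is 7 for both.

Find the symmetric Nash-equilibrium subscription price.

Streamly's profit: π = (p_{Streamly} − 7)(57 − 3p_{Streamly} + p_{Vidio}).
∂π/∂p_{Streamly} = 78 − 6p_{Streamly} + p_{Vidio} = 0 ⇒ p_{Streamly} = 13 + (1/6)p_{Vidio}.
By symmetry p_{Vidio} = p_{Streamly}; substituting into the reaction function, (5/6)p_{Streamly} = 13 and p_{Streamly} = 15.6.

15.6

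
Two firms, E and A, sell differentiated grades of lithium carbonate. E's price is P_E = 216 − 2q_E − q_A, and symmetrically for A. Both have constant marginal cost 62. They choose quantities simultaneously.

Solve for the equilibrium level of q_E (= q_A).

30.8

Firm E's profit: π = q_E(216 − 2q_E − q_A) − 62q_E.
∂π/∂q_E = 154 − 4q_E − q_A = 0 ⇒ q_E = 38.5 − 0.25q_A.
Setting q_E = q_A in the reaction function: q_E = 38.5 − 0.25q_E, so q_E = 38.5 / 1.25 = 30.8.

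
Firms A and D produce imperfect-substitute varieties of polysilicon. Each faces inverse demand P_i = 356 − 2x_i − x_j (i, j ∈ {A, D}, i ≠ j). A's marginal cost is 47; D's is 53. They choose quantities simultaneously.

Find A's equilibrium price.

Firm A's profit: π = x_A(356 − 2x_A − x_D) − 47x_A.
∂π/∂x_A = 309 − 4x_A − x_D = 0 ⇒ x_A = 77.25 − 0.25x_D.
Similarly x_D = 75.75 − 0.25x_A.
Plugging x_D into A's best response: x_A = 77.25 − 0.25(75.75 − 0.25x_A) ⇒ 0.9375x_A = 58.3125, so x_A = 62.2.
Then x_D = 75.75 − 0.25·62.2 = 60.2.
P_A = 356 − 2·62.2 − 60.2 = 171.4.

171.4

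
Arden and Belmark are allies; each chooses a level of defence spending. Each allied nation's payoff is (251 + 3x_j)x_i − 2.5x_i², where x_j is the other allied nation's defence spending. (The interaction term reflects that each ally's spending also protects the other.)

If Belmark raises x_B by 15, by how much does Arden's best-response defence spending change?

9

Arden's payoff is (251 + 3x_B)x_A − 2.5x_A².
∂π/∂x_A = 251 + 3x_B − 5x_A = 0, so x_A = 50.2 + 0.6x_B.
The reaction-function slope is 0.6, so a 15-unit rise in x_B moves x_A by 0.6 × 15 = 9. Arden's best response rises — the actions are strategic complements.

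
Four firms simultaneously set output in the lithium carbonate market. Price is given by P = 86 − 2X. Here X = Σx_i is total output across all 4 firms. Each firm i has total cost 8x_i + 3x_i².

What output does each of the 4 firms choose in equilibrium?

4.875

A representative firm's profit is π_i = x_i(86 − 2X) − 8x_i − 3x_i², with X = x_i + Σ_{j≠i} x_j.
First-order condition: 78 − 10x_i − 2Σ_{j≠i} x_j = 0.
In a symmetric equilibrium every firm chooses the same x, so Σ_{j≠i} x_j = 3x. The condition becomes 78 − 16x = 0, giving x = 78/16 = 4.875.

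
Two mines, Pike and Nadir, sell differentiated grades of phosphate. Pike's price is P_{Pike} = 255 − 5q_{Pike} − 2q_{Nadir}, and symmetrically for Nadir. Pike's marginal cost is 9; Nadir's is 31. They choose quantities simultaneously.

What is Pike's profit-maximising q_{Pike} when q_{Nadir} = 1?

24.4

Mine Pike's profit: π = q_{Pike}(255 − 5q_{Pike} − 2q_{Nadir}) − 9q_{Pike}.
∂π/∂q_{Pike} = 246 − 10q_{Pike} − 2q_{Nadir} = 0 ⇒ q_{Pike} = 24.6 − 0.2q_{Nadir}.
At q_{Nadir} = 1: q_{Pike} = 24.6 − 0.2·1 = 24.4.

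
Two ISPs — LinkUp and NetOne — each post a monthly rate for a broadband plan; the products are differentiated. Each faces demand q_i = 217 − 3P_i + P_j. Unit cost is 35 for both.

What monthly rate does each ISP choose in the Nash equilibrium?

LinkUp's profit: π = (P_{LinkUp} − 35)(217 − 3P_{LinkUp} + P_{NetOne}).
∂π/∂P_{LinkUp} = 322 − 6P_{LinkUp} + P_{NetOne} = 0 ⇒ P_{LinkUp} = 161/3 + (1/6)P_{NetOne}.
By symmetry P_{NetOne} = P_{LinkUp}; substituting into the reaction function, (5/6)P_{LinkUp} = 161/3 and P_{LinkUp} = 64.4.

64.4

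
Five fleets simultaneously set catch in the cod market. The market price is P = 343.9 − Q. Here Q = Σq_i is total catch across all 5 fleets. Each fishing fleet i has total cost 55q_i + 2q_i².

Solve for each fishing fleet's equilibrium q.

A representative fishing fleet's profit is π_i = q_i(343.9 − Q) − 55q_i − 2q_i², with Q = q_i + Σ_{j≠i} q_j.
First-order condition: 288.9 − 6q_i − Σ_{j≠i} q_j = 0.
With identical fishing fleets, set every q_j = q: then 288.9 − 6q − 4q = 0, i.e. q = 288.9/10 = 28.89.

28.89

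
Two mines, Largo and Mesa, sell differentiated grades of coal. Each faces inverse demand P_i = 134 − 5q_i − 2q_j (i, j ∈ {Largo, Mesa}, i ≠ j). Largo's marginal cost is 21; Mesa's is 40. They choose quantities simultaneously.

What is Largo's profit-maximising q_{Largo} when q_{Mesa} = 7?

Mine Largo's profit: π = q_{Largo}(134 − 5q_{Largo} − 2q_{Mesa}) − 21q_{Largo}.
∂π/∂q_{Largo} = 113 − 10q_{Largo} − 2q_{Mesa} = 0 ⇒ q_{Largo} = 11.3 − 0.2q_{Mesa}.
At q_{Mesa} = 7: q_{Largo} = 11.3 − 0.2·7 = 9.9.

9.9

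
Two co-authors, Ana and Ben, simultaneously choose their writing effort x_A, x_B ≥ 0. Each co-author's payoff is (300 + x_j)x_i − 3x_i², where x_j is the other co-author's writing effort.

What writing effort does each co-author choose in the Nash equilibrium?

60

Ana's payoff is (300 + x_B)x_A − 3x_A².
∂π/∂x_A = 300 + x_B − 6x_A = 0, so x_A = 50 + (1/6)x_B.
By symmetry x_B = x_A; substituting into the reaction function, (5/6)x_A = 50 and x_A = 60.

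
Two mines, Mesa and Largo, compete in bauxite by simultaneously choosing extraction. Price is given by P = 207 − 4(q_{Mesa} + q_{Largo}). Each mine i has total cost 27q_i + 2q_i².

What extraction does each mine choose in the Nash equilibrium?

Mine Mesa's profit: π = q_{Mesa}(207 − 4(q_{Mesa} + q_{Largo})) − 27q_{Mesa} − 2q_{Mesa}².
∂π/∂q_{Mesa} = 180 − 12q_{Mesa} − 4q_{Largo} = 0, so q_{Mesa} = 15 − (1/3)q_{Largo}.
By symmetry q_{Largo} = q_{Mesa}; substituting into the reaction function, (4/3)q_{Mesa} = 15 and q_{Mesa} = 11.25.

11.25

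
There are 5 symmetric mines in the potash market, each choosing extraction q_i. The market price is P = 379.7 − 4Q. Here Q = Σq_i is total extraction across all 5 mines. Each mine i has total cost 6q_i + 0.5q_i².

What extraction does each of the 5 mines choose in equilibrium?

A representative mine's profit is π_i = q_i(379.7 − 4Q) − 6q_i − 0.5q_i², with Q = q_i + Σ_{j≠i} q_j.
First-order condition: 373.7 − 9q_i − 4Σ_{j≠i} q_j = 0.
Imposing symmetry (q_j = q for all j) turns Σ_{j≠i} q_j into 4q, so 373.7 = 25q and q = 14.948.

14.948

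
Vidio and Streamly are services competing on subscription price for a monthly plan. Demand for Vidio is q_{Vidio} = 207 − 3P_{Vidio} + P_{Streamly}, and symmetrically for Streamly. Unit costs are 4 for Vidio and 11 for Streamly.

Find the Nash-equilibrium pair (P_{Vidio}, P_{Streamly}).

Vidio's profit: π = (P_{Vidio} − 4)(207 − 3P_{Vidio} + P_{Streamly}).
∂π/∂P_{Vidio} = 219 − 6P_{Vidio} + P_{Streamly} = 0 ⇒ P_{Vidio} = 36.5 + (1/6)P_{Streamly}.
Similarly P_{Streamly} = 40 + (1/6)P_{Vidio}.
Solving the two reaction functions simultaneously: (1 − (1/6)(1/6))P_{Vidio} = 36.5 + (1/6)·40, so (35/36)P_{Vidio} = 259/6 and P_{Vidio} = 44.4.
Then P_{Streamly} = 40 + (1/6)·44.4 = 47.4.

44.4, 47.4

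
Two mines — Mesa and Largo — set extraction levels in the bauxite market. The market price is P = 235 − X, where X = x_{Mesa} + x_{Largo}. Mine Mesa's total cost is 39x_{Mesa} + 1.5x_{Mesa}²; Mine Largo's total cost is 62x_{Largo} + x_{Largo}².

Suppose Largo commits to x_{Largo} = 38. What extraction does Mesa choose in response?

31.6

Mine Mesa's profit: π = x_{Mesa}(235 − (x_{Mesa} + x_{Largo})) − 39x_{Mesa} − 1.5x_{Mesa}².
∂π/∂x_{Mesa} = 196 − 5x_{Mesa} − x_{Largo} = 0, so x_{Mesa} = 39.2 − 0.2x_{Largo}.
At x_{Largo} = 38: x_{Mesa} = 39.2 − 0.2·38 = 31.6.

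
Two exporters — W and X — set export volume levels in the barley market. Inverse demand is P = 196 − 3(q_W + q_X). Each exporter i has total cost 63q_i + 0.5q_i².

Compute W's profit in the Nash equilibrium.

619.115

Exporter W's profit: π = q_W(196 − 3(q_W + q_X)) − 63q_W − 0.5q_W².
∂π/∂q_W = 133 − 7q_W − 3q_X = 0, so q_W = 19 − (3/7)q_X.
The game is symmetric, so in equilibrium q_X = q_W: the reaction function gives (10/7)q_W = 19, hence q_W = 13.3.
Price P = 196 − 3·26.6 = 116.2.
W's profit: (116.2 − 63)·13.3 − 0.5(13.3)² = 619.115.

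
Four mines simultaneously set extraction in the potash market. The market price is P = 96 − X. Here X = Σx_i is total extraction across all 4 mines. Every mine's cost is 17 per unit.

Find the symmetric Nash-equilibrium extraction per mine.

A representative mine's profit is π_i = x_i(96 − X) − 17x_i, with X = x_i + Σ_{j≠i} x_j.
First-order condition: 79 − 2x_i − Σ_{j≠i} x_j = 0.
In a symmetric equilibrium every mine chooses the same x, so Σ_{j≠i} x_j = 3x. The condition becomes 79 − 5x = 0, giving x = 79/5 = 15.8.

15.8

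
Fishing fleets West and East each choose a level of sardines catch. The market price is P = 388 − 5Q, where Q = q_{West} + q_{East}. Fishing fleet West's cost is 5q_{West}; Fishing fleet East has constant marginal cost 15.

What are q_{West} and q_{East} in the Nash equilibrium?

Fishing fleet West's profit: π = q_{West}(388 − 5(q_{West} + q_{East})) − 5q_{West}.
∂π/∂q_{West} = 383 − 10q_{West} − 5q_{East} = 0, so q_{West} = 38.3 − 0.5q_{East}.
By the same steps for East: q_{East} = 37.3 − 0.5q_{West}.
Solving the two reaction functions simultaneously: (1 − (−0.5)(−0.5))q_{West} = 38.3 − 0.5·37.3, so 0.75q_{West} = 19.65 and q_{West} = 26.2.
Then q_{East} = 37.3 − 0.5·26.2 = 24.2.

26.2, 24.2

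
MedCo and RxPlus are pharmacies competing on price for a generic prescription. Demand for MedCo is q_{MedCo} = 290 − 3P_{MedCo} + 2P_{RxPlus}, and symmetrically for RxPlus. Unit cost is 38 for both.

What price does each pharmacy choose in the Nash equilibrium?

MedCo's profit: π = (P_{MedCo} − 38)(290 − 3P_{MedCo} + 2P_{RxPlus}).
∂π/∂P_{MedCo} = 404 − 6P_{MedCo} + 2P_{RxPlus} = 0 ⇒ P_{MedCo} = 202/3 + (1/3)P_{RxPlus}.
Setting P_{MedCo} = P_{RxPlus} in the reaction function: P_{MedCo} = 202/3 + (1/3)P_{MedCo}, so P_{MedCo} = (202/3) / (2/3) = 101.

101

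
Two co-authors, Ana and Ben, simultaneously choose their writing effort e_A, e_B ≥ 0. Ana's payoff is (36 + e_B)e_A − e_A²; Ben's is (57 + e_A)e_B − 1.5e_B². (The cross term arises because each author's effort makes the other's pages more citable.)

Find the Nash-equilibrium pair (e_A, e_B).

Expanding Ana's payoff: 36e_A + e_Be_A − e_A².
∂π/∂e_A = 36 + e_B − 2e_A = 0, so e_A = 18 + 0.5e_B.
Likewise for Ben: e_B = 19 + (1/3)e_A.
Substituting the second reaction function into the first: e_A = 18 + 0.5(19 + (1/3)e_A), which gives (5/6)e_A = 27.5 ⇒ e_A = 33.
Then e_B = 19 + (1/3)·33 = 30.

33, 30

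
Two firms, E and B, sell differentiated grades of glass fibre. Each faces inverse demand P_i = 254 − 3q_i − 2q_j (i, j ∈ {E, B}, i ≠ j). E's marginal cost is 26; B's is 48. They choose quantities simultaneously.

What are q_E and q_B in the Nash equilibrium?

Firm E's profit: π = q_E(254 − 3q_E − 2q_B) − 26q_E.
∂π/∂q_E = 228 − 6q_E − 2q_B = 0 ⇒ q_E = 38 − (1/3)q_B.
Similarly q_B = 103/3 − (1/3)q_E.
Solving the two reaction functions simultaneously: (1 − (−1/3)(−1/3))q_E = 38 − (1/3)·(103/3), so (8/9)q_E = 239/9 and q_E = 29.875.
Then q_B = 103/3 − (1/3)·29.875 = 24.375.

29.875, 24.375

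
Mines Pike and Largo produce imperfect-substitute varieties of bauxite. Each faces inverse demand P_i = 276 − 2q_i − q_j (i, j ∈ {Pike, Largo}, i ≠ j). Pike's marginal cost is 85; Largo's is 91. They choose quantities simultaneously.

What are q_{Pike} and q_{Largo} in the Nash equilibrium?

38.6, 36.6

Mine Pike's profit: π = q_{Pike}(276 − 2q_{Pike} − q_{Largo}) − 85q_{Pike}.
∂π/∂q_{Pike} = 191 − 4q_{Pike} − q_{Largo} = 0 ⇒ q_{Pike} = 47.75 − 0.25q_{Largo}.
Similarly q_{Largo} = 46.25 − 0.25q_{Pike}.
Solving the two reaction functions simultaneously: (1 − (−0.25)(−0.25))q_{Pike} = 47.75 − 0.25·46.25, so 0.9375q_{Pike} = 36.1875 and q_{Pike} = 38.6.
Then q_{Largo} = 46.25 − 0.25·38.6 = 36.6.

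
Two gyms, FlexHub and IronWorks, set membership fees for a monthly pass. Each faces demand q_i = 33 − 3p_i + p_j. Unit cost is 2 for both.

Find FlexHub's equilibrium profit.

FlexHub's profit: π = (p_{FlexHub} − 2)(33 − 3p_{FlexHub} + p_{IronWorks}).
∂π/∂p_{FlexHub} = 39 − 6p_{FlexHub} + p_{IronWorks} = 0 ⇒ p_{FlexHub} = 6.5 + (1/6)p_{IronWorks}.
The game is symmetric, so in equilibrium p_{IronWorks} = p_{FlexHub}: the reaction function gives (5/6)p_{FlexHub} = 6.5, hence p_{FlexHub} = 7.8.
q_{FlexHub} = 33 − 3·7.8 + 7.8 = 17.4.
Profit = (7.8 − 2)·17.4 = 100.92.

100.92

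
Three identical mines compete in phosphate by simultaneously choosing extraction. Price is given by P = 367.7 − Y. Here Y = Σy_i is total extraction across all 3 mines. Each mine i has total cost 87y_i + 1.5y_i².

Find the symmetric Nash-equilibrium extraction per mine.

40.1

A representative mine's profit is π_i = y_i(367.7 − Y) − 87y_i − 1.5y_i², with Y = y_i + Σ_{j≠i} y_j.
First-order condition: 280.7 − 5y_i − Σ_{j≠i} y_j = 0.
In a symmetric equilibrium every mine chooses the same y, so Σ_{j≠i} y_j = 2y. The condition becomes 280.7 − 7y = 0, giving y = 280.7/7 = 40.1.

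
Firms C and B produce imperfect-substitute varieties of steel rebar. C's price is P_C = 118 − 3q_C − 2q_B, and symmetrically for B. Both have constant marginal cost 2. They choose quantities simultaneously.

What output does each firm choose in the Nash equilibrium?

14.5

Firm C's profit: π = q_C(118 − 3q_C − 2q_B) − 2q_C.
∂π/∂q_C = 116 − 6q_C − 2q_B = 0 ⇒ q_C = 58/3 − (1/3)q_B.
Setting q_C = q_B in the reaction function: q_C = 58/3 − (1/3)q_C, so q_C = (58/3) / (4/3) = 14.5.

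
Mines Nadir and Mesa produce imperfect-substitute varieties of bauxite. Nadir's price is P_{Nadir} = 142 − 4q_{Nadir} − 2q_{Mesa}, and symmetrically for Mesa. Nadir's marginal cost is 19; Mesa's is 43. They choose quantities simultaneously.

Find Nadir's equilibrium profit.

686.44

Mine Nadir's profit: π = q_{Nadir}(142 − 4q_{Nadir} − 2q_{Mesa}) − 19q_{Nadir}.
∂π/∂q_{Nadir} = 123 − 8q_{Nadir} − 2q_{Mesa} = 0 ⇒ q_{Nadir} = 15.375 − 0.25q_{Mesa}.
Similarly q_{Mesa} = 12.375 − 0.25q_{Nadir}.
Substituting the second reaction function into the first: q_{Nadir} = 15.375 − 0.25(12.375 − 0.25q_{Nadir}), which gives 0.9375q_{Nadir} = 393/32 ⇒ q_{Nadir} = 13.1.
Then q_{Mesa} = 12.375 − 0.25·13.1 = 9.1.
P_{Nadir} = 142 − 4·13.1 − 2·9.1 = 71.4.
Profit = (71.4 − 19)·13.1 = 686.44.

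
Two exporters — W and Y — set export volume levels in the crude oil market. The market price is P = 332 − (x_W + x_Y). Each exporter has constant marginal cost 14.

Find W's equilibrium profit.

11236

Exporter W's profit: π = x_W(332 − (x_W + x_Y)) − 14x_W.
∂π/∂x_W = 318 − 2x_W − x_Y = 0, so x_W = 159 − 0.5x_Y.
The game is symmetric, so in equilibrium x_Y = x_W: the reaction function gives 1.5x_W = 159, hence x_W = 106.
Price P = 332 − 212 = 120.
W's profit: (120 − 14)·106 = 11236.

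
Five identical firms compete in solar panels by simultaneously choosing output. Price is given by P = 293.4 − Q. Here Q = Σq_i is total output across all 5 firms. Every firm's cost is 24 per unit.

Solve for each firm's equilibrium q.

A representative firm's profit is π_i = q_i(293.4 − Q) − 24q_i, with Q = q_i + Σ_{j≠i} q_j.
First-order condition: 269.4 − 2q_i − Σ_{j≠i} q_j = 0.
Imposing symmetry (q_j = q for all j) turns Σ_{j≠i} q_j into 4q, so 269.4 = 6q and q = 44.9.

44.9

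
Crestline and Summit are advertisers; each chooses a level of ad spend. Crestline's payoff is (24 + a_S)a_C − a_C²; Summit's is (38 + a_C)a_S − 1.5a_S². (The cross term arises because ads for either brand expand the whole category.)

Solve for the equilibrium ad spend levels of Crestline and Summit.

22, 20

Expanding Crestline's payoff: 24a_C + a_Sa_C − a_C².
∂π/∂a_C = 24 + a_S − 2a_C = 0, so a_C = 12 + 0.5a_S.
Likewise for Summit: a_S = 38/3 + (1/3)a_C.
Substituting the second reaction function into the first: a_C = 12 + 0.5(38/3 + (1/3)a_C), which gives (5/6)a_C = 55/3 ⇒ a_C = 22.
Then a_S = 38/3 + (1/3)·22 = 20.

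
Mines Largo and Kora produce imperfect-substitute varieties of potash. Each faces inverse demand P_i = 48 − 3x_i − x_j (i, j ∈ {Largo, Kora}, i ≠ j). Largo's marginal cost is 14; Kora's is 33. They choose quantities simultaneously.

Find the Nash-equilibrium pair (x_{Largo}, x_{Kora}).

5.4, 1.6

Mine Largo's profit: π = x_{Largo}(48 − 3x_{Largo} − x_{Kora}) − 14x_{Largo}.
∂π/∂x_{Largo} = 34 − 6x_{Largo} − x_{Kora} = 0 ⇒ x_{Largo} = 17/3 − (1/6)x_{Kora}.
Similarly x_{Kora} = 2.5 − (1/6)x_{Largo}.
Plugging x_{Kora} into Largo's best response: x_{Largo} = 17/3 − (1/6)(2.5 − (1/6)x_{Largo}) ⇒ (35/36)x_{Largo} = 5.25, so x_{Largo} = 5.4.
Then x_{Kora} = 2.5 − (1/6)·5.4 = 1.6.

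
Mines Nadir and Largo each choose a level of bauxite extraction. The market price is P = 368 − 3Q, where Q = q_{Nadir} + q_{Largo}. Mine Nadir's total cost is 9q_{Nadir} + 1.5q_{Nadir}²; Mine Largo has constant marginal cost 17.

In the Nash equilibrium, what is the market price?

Mine Nadir's profit: π = q_{Nadir}(368 − 3(q_{Nadir} + q_{Largo})) − 9q_{Nadir} − 1.5q_{Nadir}².
∂π/∂q_{Nadir} = 359 − 9q_{Nadir} − 3q_{Largo} = 0, so q_{Nadir} = 359/9 − (1/3)q_{Largo}.
For Largo: ∂π/∂q_{Largo} = 351 − 6q_{Largo} − 3q_{Nadir} = 0 ⇒ q_{Largo} = 58.5 − 0.5q_{Nadir}.
Substituting the second reaction function into the first: q_{Nadir} = 359/9 − (1/3)(58.5 − 0.5q_{Nadir}), which gives (5/6)q_{Nadir} = 367/18 ⇒ q_{Nadir} = 367/15.
Then q_{Largo} = 58.5 − 0.5·(367/15) = 694/15.
Equilibrium price: P = 368 − 3·(1061/15) = 155.8.

155.8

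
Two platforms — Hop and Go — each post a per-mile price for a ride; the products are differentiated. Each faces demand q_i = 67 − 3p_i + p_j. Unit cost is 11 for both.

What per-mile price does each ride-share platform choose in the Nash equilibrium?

Hop's profit: π = (p_{Hop} − 11)(67 − 3p_{Hop} + p_{Go}).
∂π/∂p_{Hop} = 100 − 6p_{Hop} + p_{Go} = 0 ⇒ p_{Hop} = 50/3 + (1/6)p_{Go}.
Setting p_{Hop} = p_{Go} in the reaction function: p_{Hop} = 50/3 + (1/6)p_{Hop}, so p_{Hop} = (50/3) / (5/6) = 20.

20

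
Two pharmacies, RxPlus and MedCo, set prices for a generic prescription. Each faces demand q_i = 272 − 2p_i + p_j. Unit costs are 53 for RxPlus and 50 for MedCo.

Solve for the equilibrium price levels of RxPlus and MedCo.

RxPlus's profit: π = (p_{RxPlus} − 53)(272 − 2p_{RxPlus} + p_{MedCo}).
∂π/∂p_{RxPlus} = 378 − 4p_{RxPlus} + p_{MedCo} = 0 ⇒ p_{RxPlus} = 94.5 + 0.25p_{MedCo}.
Similarly p_{MedCo} = 93 + 0.25p_{RxPlus}.
Solving the two reaction functions simultaneously: (1 − (0.25)(0.25))p_{RxPlus} = 94.5 + 0.25·93, so 0.9375p_{RxPlus} = 117.75 and p_{RxPlus} = 125.6.
Then p_{MedCo} = 93 + 0.25·125.6 = 124.4.

125.6, 124.4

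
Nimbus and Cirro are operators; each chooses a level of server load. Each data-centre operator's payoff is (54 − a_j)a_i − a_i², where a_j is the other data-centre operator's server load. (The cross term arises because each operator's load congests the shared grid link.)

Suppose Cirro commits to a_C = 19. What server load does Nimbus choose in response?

17.5

Nimbus's payoff is (54 − a_C)a_N − a_N².
∂π/∂a_N = 54 − a_C − 2a_N = 0, so a_N = 27 − 0.5a_C.
At a_C = 19: a_N = 27 − 0.5·19 = 17.5.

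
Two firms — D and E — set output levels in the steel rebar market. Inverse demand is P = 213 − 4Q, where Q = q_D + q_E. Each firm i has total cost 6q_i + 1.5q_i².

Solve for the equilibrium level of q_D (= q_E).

Firm D's profit: π = q_D(213 − 4(q_D + q_E)) − 6q_D − 1.5q_D².
∂π/∂q_D = 207 − 11q_D − 4q_E = 0, so q_D = 207/11 − (4/11)q_E.
The game is symmetric, so in equilibrium q_E = q_D: the reaction function gives (15/11)q_D = 207/11, hence q_D = 13.8.

13.8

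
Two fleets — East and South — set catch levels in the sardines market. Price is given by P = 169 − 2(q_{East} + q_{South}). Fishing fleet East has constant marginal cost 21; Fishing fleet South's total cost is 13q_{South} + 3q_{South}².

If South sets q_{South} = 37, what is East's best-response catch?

18.5

Fishing fleet East's profit: π = q_{East}(169 − 2(q_{East} + q_{South})) − 21q_{East}.
∂π/∂q_{East} = 148 − 4q_{East} − 2q_{South} = 0, so q_{East} = 37 − 0.5q_{South}.
At q_{South} = 37: q_{East} = 37 − 0.5·37 = 18.5.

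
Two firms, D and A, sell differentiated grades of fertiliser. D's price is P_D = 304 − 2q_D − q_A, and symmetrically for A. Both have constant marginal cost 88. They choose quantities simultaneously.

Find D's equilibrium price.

Firm D's profit: π = q_D(304 − 2q_D − q_A) − 88q_D.
∂π/∂q_D = 216 − 4q_D − q_A = 0 ⇒ q_D = 54 − 0.25q_A.
By symmetry q_A = q_D; substituting into the reaction function, 1.25q_D = 54 and q_D = 43.2.
P_D = 304 − 2·43.2 − 43.2 = 174.4.

174.4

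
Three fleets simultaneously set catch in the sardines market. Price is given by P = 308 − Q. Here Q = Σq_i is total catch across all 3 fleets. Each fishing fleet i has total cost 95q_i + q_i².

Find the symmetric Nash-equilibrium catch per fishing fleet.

35.5

A representative fishing fleet's profit is π_i = q_i(308 − Q) − 95q_i − q_i², with Q = q_i + Σ_{j≠i} q_j.
First-order condition: 213 − 4q_i − Σ_{j≠i} q_j = 0.
Imposing symmetry (q_j = q for all j) turns Σ_{j≠i} q_j into 2q, so 213 = 6q and q = 35.5.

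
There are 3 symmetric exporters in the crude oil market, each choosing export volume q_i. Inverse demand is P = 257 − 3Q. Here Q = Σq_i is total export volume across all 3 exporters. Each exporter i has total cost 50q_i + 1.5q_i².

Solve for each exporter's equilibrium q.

13.8

A representative exporter's profit is π_i = q_i(257 − 3Q) − 50q_i − 1.5q_i², with Q = q_i + Σ_{j≠i} q_j.
First-order condition: 207 − 9q_i − 3Σ_{j≠i} q_j = 0.
Imposing symmetry (q_j = q for all j) turns Σ_{j≠i} q_j into 2q, so 207 = 15q and q = 13.8.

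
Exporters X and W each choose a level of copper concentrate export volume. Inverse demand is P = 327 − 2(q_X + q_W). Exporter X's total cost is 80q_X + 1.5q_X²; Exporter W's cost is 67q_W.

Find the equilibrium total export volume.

Exporter X's profit: π = q_X(327 − 2(q_X + q_W)) − 80q_X − 1.5q_X².
∂π/∂q_X = 247 − 7q_X − 2q_W = 0, so q_X = 247/7 − (2/7)q_W.
For W: ∂π/∂q_W = 260 − 4q_W − 2q_X = 0 ⇒ q_W = 65 − 0.5q_X.
Plugging q_W into X's best response: q_X = 247/7 − (2/7)(65 − 0.5q_X) ⇒ (6/7)q_X = 117/7, so q_X = 19.5.
Then q_W = 65 − 0.5·19.5 = 55.25.
Total export volume: 19.5 + 55.25 = 74.75.

74.75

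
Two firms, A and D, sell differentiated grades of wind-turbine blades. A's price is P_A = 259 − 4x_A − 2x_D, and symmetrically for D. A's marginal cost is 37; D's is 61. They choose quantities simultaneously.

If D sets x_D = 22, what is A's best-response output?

Firm A's profit: π = x_A(259 − 4x_A − 2x_D) − 37x_A.
∂π/∂x_A = 222 − 8x_A − 2x_D = 0 ⇒ x_A = 27.75 − 0.25x_D.
At x_D = 22: x_A = 27.75 − 0.25·22 = 22.25.

22.25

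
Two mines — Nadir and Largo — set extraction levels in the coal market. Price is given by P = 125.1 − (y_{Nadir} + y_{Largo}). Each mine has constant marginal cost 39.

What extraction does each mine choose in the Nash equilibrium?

28.7

Mine Nadir's profit: π = y_{Nadir}(125.1 − (y_{Nadir} + y_{Largo})) − 39y_{Nadir}.
∂π/∂y_{Nadir} = 86.1 − 2y_{Nadir} − y_{Largo} = 0, so y_{Nadir} = 43.05 − 0.5y_{Largo}.
By symmetry y_{Largo} = y_{Nadir}; substituting into the reaction function, 1.5y_{Nadir} = 43.05 and y_{Nadir} = 28.7.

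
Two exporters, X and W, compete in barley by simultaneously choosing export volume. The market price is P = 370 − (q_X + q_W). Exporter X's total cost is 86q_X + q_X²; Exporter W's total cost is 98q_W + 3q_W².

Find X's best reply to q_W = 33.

62.75

Exporter X's profit: π = q_X(370 − (q_X + q_W)) − 86q_X − q_X².
∂π/∂q_X = 284 − 4q_X − q_W = 0, so q_X = 71 − 0.25q_W.
At q_W = 33: q_X = 71 − 0.25·33 = 62.75.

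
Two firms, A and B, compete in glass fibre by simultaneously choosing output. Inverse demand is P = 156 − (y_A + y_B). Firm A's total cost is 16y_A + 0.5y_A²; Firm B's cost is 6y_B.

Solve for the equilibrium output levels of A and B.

26, 62

Firm A's profit: π = y_A(156 − (y_A + y_B)) − 16y_A − 0.5y_A².
∂π/∂y_A = 140 − 3y_A − y_B = 0, so y_A = 140/3 − (1/3)y_B.
For B: ∂π/∂y_B = 150 − 2y_B − y_A = 0 ⇒ y_B = 75 − 0.5y_A.
Plugging y_B into A's best response: y_A = 140/3 − (1/3)(75 − 0.5y_A) ⇒ (5/6)y_A = 65/3, so y_A = 26.
Then y_B = 75 − 0.5·26 = 62.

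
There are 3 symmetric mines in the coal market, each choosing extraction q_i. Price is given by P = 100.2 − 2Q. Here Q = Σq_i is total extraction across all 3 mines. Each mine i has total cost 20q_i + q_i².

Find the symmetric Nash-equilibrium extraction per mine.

8.02

A representative mine's profit is π_i = q_i(100.2 − 2Q) − 20q_i − q_i², with Q = q_i + Σ_{j≠i} q_j.
First-order condition: 80.2 − 6q_i − 2Σ_{j≠i} q_j = 0.
In a symmetric equilibrium every mine chooses the same q, so Σ_{j≠i} q_j = 2q. The condition becomes 80.2 − 10q = 0, giving q = 80.2/10 = 8.02.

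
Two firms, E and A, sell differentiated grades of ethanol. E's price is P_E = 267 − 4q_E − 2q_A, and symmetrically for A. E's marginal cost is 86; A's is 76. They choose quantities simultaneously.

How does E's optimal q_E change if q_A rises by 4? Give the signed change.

-1

Firm E's profit: π = q_E(267 − 4q_E − 2q_A) − 86q_E.
∂π/∂q_E = 181 − 8q_E − 2q_A = 0 ⇒ q_E = 22.625 − 0.25q_A.
The reaction-function slope is −0.25, so a 4-unit rise in q_A moves q_E by −0.25 × 4 = −1. E's best response falls — the actions are strategic substitutes.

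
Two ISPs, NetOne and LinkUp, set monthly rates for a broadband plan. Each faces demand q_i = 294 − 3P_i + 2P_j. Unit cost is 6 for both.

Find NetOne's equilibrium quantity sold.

216

NetOne's profit: π = (P_{NetOne} − 6)(294 − 3P_{NetOne} + 2P_{LinkUp}).
∂π/∂P_{NetOne} = 312 − 6P_{NetOne} + 2P_{LinkUp} = 0 ⇒ P_{NetOne} = 52 + (1/3)P_{LinkUp}.
Setting P_{NetOne} = P_{LinkUp} in the reaction function: P_{NetOne} = 52 + (1/3)P_{NetOne}, so P_{NetOne} = 52 / (2/3) = 78.
q_{NetOne} = 294 − 3·78 + 2·78 = 216.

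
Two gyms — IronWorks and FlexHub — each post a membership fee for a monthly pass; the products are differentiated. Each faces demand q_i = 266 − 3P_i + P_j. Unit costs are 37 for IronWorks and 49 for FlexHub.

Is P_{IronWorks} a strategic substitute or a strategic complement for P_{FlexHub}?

IronWorks's profit: π = (P_{IronWorks} − 37)(266 − 3P_{IronWorks} + P_{FlexHub}).
∂π/∂P_{IronWorks} = 377 − 6P_{IronWorks} + P_{FlexHub} = 0 ⇒ P_{IronWorks} = 377/6 + (1/6)P_{FlexHub}.
The best-response slope dP_{IronWorks}/dP_{FlexHub} = 1/6 > 0: the reaction function is upward-sloping, so the choices are strategic complements.

strategic complements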